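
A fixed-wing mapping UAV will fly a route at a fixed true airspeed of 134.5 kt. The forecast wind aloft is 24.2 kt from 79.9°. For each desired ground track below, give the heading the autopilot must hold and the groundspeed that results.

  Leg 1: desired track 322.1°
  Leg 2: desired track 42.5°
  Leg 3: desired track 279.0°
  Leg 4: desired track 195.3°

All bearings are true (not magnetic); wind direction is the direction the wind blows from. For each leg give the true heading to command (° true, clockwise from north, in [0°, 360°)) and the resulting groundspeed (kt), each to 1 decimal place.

Leg 1: heading=331.3°, groundspeed=144.1 kt
Leg 2: heading=48.8°, groundspeed=114.5 kt
Leg 3: heading=282.4°, groundspeed=157.1 kt
Leg 4: heading=185.9°, groundspeed=143.1 kt

Leg 1: desired track 322.1°; wind correction +9.2° → command heading 331.3°, groundspeed 144.1 kt
Leg 2: desired track 42.5°; wind correction +6.3° → command heading 48.8°, groundspeed 114.5 kt
Leg 3: desired track 279.0°; wind correction +3.4° → command heading 282.4°, groundspeed 157.1 kt
Leg 4: desired track 195.3°; wind correction -9.4° → command heading 185.9°, groundspeed 143.1 kt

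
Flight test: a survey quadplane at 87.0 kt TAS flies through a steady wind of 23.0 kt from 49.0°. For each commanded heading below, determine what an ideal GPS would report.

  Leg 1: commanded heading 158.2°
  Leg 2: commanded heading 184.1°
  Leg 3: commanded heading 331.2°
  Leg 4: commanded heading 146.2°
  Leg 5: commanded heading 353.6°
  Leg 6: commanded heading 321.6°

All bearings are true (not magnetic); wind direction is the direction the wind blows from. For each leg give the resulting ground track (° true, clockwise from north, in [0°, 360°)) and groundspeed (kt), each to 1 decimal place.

Leg 1: track=171.1°, groundspeed=97.0 kt
Leg 2: track=193.0°, groundspeed=104.6 kt
Leg 3: track=315.9°, groundspeed=85.2 kt
Leg 4: track=160.4°, groundspeed=92.7 kt
Leg 5: track=339.2°, groundspeed=76.3 kt
Leg 6: track=306.6°, groundspeed=89.0 kt

Leg 1: heading 158.2°; drift +12.9° → track 171.1°, groundspeed 97.0 kt
Leg 2: heading 184.1°; drift +8.9° → track 193.0°, groundspeed 104.6 kt
Leg 3: heading 331.2°; drift -15.3° → track 315.9°, groundspeed 85.2 kt
Leg 4: heading 146.2°; drift +14.2° → track 160.4°, groundspeed 92.7 kt
Leg 5: heading 353.6°; drift -14.4° → track 339.2°, groundspeed 76.3 kt
Leg 6: heading 321.6°; drift -15.0° → track 306.6°, groundspeed 89.0 kt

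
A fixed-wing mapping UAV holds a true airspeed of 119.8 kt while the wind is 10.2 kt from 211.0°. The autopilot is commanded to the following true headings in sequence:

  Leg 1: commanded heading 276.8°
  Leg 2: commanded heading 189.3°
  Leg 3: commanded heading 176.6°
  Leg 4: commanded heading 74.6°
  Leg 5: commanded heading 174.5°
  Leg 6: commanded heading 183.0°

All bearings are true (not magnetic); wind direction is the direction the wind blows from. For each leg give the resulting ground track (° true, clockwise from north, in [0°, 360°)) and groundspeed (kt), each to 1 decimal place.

Leg 1: track=281.4°, groundspeed=116.0 kt
Leg 2: track=187.3°, groundspeed=110.4 kt
Leg 3: track=173.6°, groundspeed=111.5 kt
Leg 4: track=71.4°, groundspeed=127.4 kt
Leg 5: track=171.4°, groundspeed=111.8 kt
Leg 6: track=180.5°, groundspeed=110.9 kt

Leg 1: heading 276.8°; drift +4.6° → track 281.4°, groundspeed 116.0 kt
Leg 2: heading 189.3°; drift -2.0° → track 187.3°, groundspeed 110.4 kt
Leg 3: heading 176.6°; drift -3.0° → track 173.6°, groundspeed 111.5 kt
Leg 4: heading 74.6°; drift -3.2° → track 71.4°, groundspeed 127.4 kt
Leg 5: heading 174.5°; drift -3.1° → track 171.4°, groundspeed 111.8 kt
Leg 6: heading 183.0°; drift -2.5° → track 180.5°, groundspeed 110.9 kt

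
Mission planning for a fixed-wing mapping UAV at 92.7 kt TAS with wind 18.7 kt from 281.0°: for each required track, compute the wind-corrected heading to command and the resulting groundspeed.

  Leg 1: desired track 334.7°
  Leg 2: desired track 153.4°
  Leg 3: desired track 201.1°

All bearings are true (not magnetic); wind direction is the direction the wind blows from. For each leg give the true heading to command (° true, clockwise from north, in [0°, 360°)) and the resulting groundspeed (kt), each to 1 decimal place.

Leg 1: heading=325.3°, groundspeed=80.4 kt
Leg 2: heading=162.6°, groundspeed=102.9 kt
Leg 3: heading=212.6°, groundspeed=87.6 kt

Leg 1: desired track 334.7°; wind correction -9.4° → command heading 325.3°, groundspeed 80.4 kt
Leg 2: desired track 153.4°; wind correction +9.2° → command heading 162.6°, groundspeed 102.9 kt
Leg 3: desired track 201.1°; wind correction +11.5° → command heading 212.6°, groundspeed 87.6 kt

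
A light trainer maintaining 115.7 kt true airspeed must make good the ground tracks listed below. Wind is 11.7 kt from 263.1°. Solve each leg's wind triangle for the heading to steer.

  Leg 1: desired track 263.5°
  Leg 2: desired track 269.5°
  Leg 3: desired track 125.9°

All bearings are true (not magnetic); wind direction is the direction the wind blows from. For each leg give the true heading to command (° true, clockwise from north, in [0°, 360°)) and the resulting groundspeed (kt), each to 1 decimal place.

Leg 1: heading=263.5°, groundspeed=104.0 kt
Leg 2: heading=268.9°, groundspeed=104.1 kt
Leg 3: heading=129.8°, groundspeed=124.0 kt

Leg 1: desired track 263.5°; wind correction +0.0° → command heading 263.5°, groundspeed 104.0 kt
Leg 2: desired track 269.5°; wind correction -0.6° → command heading 268.9°, groundspeed 104.1 kt
Leg 3: desired track 125.9°; wind correction +3.9° → command heading 129.8°, groundspeed 124.0 kt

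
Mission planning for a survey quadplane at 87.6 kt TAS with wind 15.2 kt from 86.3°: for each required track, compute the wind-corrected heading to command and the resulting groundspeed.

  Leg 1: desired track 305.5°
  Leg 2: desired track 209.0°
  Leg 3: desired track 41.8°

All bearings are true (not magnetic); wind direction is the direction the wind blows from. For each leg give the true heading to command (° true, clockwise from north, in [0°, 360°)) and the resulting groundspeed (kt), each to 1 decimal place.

Leg 1: heading=311.8°, groundspeed=98.9 kt
Leg 2: heading=200.6°, groundspeed=94.9 kt
Leg 3: heading=48.8°, groundspeed=76.1 kt

Leg 1: desired track 305.5°; wind correction +6.3° → command heading 311.8°, groundspeed 98.9 kt
Leg 2: desired track 209.0°; wind correction -8.4° → command heading 200.6°, groundspeed 94.9 kt
Leg 3: desired track 41.8°; wind correction +7.0° → command heading 48.8°, groundspeed 76.1 kt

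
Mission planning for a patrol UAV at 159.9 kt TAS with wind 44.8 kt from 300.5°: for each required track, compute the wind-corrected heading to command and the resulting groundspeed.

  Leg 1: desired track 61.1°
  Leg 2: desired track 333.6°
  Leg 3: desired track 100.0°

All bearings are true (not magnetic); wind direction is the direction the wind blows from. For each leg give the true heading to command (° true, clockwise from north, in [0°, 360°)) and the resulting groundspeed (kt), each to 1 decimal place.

Leg 1: heading=47.1°, groundspeed=178.0 kt
Leg 2: heading=324.8°, groundspeed=120.5 kt
Leg 3: heading=94.4°, groundspeed=201.1 kt

Leg 1: desired track 61.1°; wind correction -14.0° → command heading 47.1°, groundspeed 178.0 kt
Leg 2: desired track 333.6°; wind correction -8.8° → command heading 324.8°, groundspeed 120.5 kt
Leg 3: desired track 100.0°; wind correction -5.6° → command heading 94.4°, groundspeed 201.1 kt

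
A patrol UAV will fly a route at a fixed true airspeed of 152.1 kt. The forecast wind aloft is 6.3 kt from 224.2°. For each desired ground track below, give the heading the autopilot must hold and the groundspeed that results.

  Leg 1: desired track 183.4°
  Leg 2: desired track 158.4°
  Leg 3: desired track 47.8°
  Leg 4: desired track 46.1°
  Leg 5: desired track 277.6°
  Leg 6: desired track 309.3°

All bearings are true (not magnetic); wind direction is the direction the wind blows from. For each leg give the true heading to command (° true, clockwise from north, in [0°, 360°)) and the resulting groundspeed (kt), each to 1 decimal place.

Leg 1: desired track 183.4°; wind correction +1.6° → command heading 185.0°, groundspeed 147.3 kt
Leg 2: desired track 158.4°; wind correction +2.2° → command heading 160.6°, groundspeed 149.4 kt
Leg 3: desired track 47.8°; wind correction +0.1° → command heading 47.9°, groundspeed 158.4 kt
Leg 4: desired track 46.1°; wind correction +0.1° → command heading 46.2°, groundspeed 158.4 kt
Leg 5: desired track 277.6°; wind correction -1.9° → command heading 275.7°, groundspeed 148.3 kt
Leg 6: desired track 309.3°; wind correction -2.4° → command heading 306.9°, groundspeed 151.4 kt

Leg 1: heading=185.0°, groundspeed=147.3 kt
Leg 2: heading=160.6°, groundspeed=149.4 kt
Leg 3: heading=47.9°, groundspeed=158.4 kt
Leg 4: heading=46.2°, groundspeed=158.4 kt
Leg 5: heading=275.7°, groundspeed=148.3 kt
Leg 6: heading=306.9°, groundspeed=151.4 kt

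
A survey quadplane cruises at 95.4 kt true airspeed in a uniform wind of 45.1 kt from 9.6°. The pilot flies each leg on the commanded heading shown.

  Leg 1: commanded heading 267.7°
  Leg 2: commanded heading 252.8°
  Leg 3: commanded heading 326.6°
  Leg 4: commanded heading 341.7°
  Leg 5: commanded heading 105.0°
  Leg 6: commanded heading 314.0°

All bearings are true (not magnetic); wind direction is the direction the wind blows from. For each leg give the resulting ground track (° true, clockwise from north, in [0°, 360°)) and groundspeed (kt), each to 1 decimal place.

Leg 1: track=244.8°, groundspeed=113.6 kt
Leg 2: track=233.6°, groundspeed=122.5 kt
Leg 3: track=300.4°, groundspeed=69.6 kt
Leg 4: track=320.9°, groundspeed=59.4 kt
Leg 5: track=129.3°, groundspeed=109.3 kt
Leg 6: track=286.0°, groundspeed=79.2 kt

Leg 1: heading 267.7°; drift -22.9° → track 244.8°, groundspeed 113.6 kt
Leg 2: heading 252.8°; drift -19.2° → track 233.6°, groundspeed 122.5 kt
Leg 3: heading 326.6°; drift -26.2° → track 300.4°, groundspeed 69.6 kt
Leg 4: heading 341.7°; drift -20.8° → track 320.9°, groundspeed 59.4 kt
Leg 5: heading 105.0°; drift +24.3° → track 129.3°, groundspeed 109.3 kt
Leg 6: heading 314.0°; drift -28.0° → track 286.0°, groundspeed 79.2 kt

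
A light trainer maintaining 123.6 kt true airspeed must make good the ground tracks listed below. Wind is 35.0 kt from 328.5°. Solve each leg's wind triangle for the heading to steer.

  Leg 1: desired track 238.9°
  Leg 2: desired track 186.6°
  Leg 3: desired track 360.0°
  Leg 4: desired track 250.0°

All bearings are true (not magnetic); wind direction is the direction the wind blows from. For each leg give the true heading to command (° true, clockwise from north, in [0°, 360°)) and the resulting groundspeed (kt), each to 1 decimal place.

Leg 1: desired track 238.9°; wind correction +16.4° → command heading 255.3°, groundspeed 118.3 kt
Leg 2: desired track 186.6°; wind correction +10.1° → command heading 196.7°, groundspeed 149.2 kt
Leg 3: desired track 360.0°; wind correction -8.5° → command heading 351.5°, groundspeed 92.4 kt
Leg 4: desired track 250.0°; wind correction +16.1° → command heading 266.1°, groundspeed 111.8 kt

Leg 1: heading=255.3°, groundspeed=118.3 kt
Leg 2: heading=196.7°, groundspeed=149.2 kt
Leg 3: heading=351.5°, groundspeed=92.4 kt
Leg 4: heading=266.1°, groundspeed=111.8 kt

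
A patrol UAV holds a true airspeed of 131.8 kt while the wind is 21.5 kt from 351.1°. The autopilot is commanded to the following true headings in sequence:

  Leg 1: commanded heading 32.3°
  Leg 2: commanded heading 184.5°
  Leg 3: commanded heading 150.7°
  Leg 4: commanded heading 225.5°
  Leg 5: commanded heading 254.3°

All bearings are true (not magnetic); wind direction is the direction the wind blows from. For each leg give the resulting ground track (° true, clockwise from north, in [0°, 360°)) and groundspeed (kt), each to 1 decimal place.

Leg 1: track=39.3°, groundspeed=116.5 kt
Leg 2: track=182.6°, groundspeed=152.8 kt
Leg 3: track=153.5°, groundspeed=152.1 kt
Leg 4: track=218.6°, groundspeed=145.4 kt
Leg 5: track=245.3°, groundspeed=136.0 kt

Leg 1: heading 32.3°; drift +7.0° → track 39.3°, groundspeed 116.5 kt
Leg 2: heading 184.5°; drift -1.9° → track 182.6°, groundspeed 152.8 kt
Leg 3: heading 150.7°; drift +2.8° → track 153.5°, groundspeed 152.1 kt
Leg 4: heading 225.5°; drift -6.9° → track 218.6°, groundspeed 145.4 kt
Leg 5: heading 254.3°; drift -9.0° → track 245.3°, groundspeed 136.0 kt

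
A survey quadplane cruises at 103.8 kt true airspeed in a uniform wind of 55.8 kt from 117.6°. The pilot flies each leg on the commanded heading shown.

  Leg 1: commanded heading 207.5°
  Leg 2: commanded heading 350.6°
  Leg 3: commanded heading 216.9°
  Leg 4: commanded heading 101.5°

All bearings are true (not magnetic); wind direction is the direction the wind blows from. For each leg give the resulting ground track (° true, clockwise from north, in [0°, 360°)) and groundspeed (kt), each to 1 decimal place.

Leg 1: track=235.8°, groundspeed=117.8 kt
Leg 2: track=332.6°, groundspeed=144.4 kt
Leg 3: track=242.9°, groundspeed=125.5 kt
Leg 4: track=84.4°, groundspeed=52.5 kt

Leg 1: heading 207.5°; drift +28.3° → track 235.8°, groundspeed 117.8 kt
Leg 2: heading 350.6°; drift -18.0° → track 332.6°, groundspeed 144.4 kt
Leg 3: heading 216.9°; drift +26.0° → track 242.9°, groundspeed 125.5 kt
Leg 4: heading 101.5°; drift -17.1° → track 84.4°, groundspeed 52.5 kt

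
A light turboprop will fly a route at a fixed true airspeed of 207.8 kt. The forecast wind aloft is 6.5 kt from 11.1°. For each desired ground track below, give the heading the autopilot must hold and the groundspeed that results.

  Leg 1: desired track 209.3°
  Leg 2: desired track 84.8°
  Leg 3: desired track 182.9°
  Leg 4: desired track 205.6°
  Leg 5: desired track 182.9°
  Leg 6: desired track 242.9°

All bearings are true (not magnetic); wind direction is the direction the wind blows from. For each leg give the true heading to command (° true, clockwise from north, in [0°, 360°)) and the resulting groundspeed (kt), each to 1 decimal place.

Leg 1: desired track 209.3°; wind correction +0.6° → command heading 209.9°, groundspeed 214.0 kt
Leg 2: desired track 84.8°; wind correction -1.7° → command heading 83.1°, groundspeed 205.9 kt
Leg 3: desired track 182.9°; wind correction -0.3° → command heading 182.6°, groundspeed 214.2 kt
Leg 4: desired track 205.6°; wind correction +0.4° → command heading 206.0°, groundspeed 214.1 kt
Leg 5: desired track 182.9°; wind correction -0.3° → command heading 182.6°, groundspeed 214.2 kt
Leg 6: desired track 242.9°; wind correction +1.4° → command heading 244.3°, groundspeed 211.8 kt

Leg 1: heading=209.9°, groundspeed=214.0 kt
Leg 2: heading=83.1°, groundspeed=205.9 kt
Leg 3: heading=182.6°, groundspeed=214.2 kt
Leg 4: heading=206.0°, groundspeed=214.1 kt
Leg 5: heading=182.6°, groundspeed=214.2 kt
Leg 6: heading=244.3°, groundspeed=211.8 kt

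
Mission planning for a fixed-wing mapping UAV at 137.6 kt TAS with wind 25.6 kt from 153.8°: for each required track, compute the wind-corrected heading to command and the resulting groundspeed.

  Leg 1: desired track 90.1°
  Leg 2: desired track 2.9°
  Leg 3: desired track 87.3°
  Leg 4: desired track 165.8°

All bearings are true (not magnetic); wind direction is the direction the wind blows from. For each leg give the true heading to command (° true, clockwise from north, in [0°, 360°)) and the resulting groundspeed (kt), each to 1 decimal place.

Leg 1: heading=99.7°, groundspeed=124.3 kt
Leg 2: heading=8.1°, groundspeed=159.4 kt
Leg 3: heading=97.1°, groundspeed=125.4 kt
Leg 4: heading=163.6°, groundspeed=112.5 kt

Leg 1: desired track 90.1°; wind correction +9.6° → command heading 99.7°, groundspeed 124.3 kt
Leg 2: desired track 2.9°; wind correction +5.2° → command heading 8.1°, groundspeed 159.4 kt
Leg 3: desired track 87.3°; wind correction +9.8° → command heading 97.1°, groundspeed 125.4 kt
Leg 4: desired track 165.8°; wind correction -2.2° → command heading 163.6°, groundspeed 112.5 kt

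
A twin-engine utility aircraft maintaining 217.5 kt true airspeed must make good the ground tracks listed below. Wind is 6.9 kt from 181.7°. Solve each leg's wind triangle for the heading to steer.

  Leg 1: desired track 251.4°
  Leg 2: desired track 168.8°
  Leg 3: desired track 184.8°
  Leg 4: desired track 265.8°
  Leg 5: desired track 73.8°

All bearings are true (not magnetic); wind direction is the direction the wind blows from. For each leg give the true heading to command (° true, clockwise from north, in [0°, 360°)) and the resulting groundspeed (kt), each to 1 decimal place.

Leg 1: heading=249.7°, groundspeed=215.0 kt
Leg 2: heading=169.2°, groundspeed=210.8 kt
Leg 3: heading=184.7°, groundspeed=210.6 kt
Leg 4: heading=264.0°, groundspeed=216.7 kt
Leg 5: heading=75.5°, groundspeed=219.5 kt

Leg 1: desired track 251.4°; wind correction -1.7° → command heading 249.7°, groundspeed 215.0 kt
Leg 2: desired track 168.8°; wind correction +0.4° → command heading 169.2°, groundspeed 210.8 kt
Leg 3: desired track 184.8°; wind correction -0.1° → command heading 184.7°, groundspeed 210.6 kt
Leg 4: desired track 265.8°; wind correction -1.8° → command heading 264.0°, groundspeed 216.7 kt
Leg 5: desired track 73.8°; wind correction +1.7° → command heading 75.5°, groundspeed 219.5 kt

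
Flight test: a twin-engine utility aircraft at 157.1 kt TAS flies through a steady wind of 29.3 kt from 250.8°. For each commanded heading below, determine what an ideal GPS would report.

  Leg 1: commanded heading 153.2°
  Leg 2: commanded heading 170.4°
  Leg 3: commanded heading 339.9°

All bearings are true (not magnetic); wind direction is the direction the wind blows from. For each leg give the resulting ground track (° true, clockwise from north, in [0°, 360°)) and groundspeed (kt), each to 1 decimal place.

Leg 1: track=143.0°, groundspeed=163.6 kt
Leg 2: track=159.7°, groundspeed=154.9 kt
Leg 3: track=350.5°, groundspeed=159.4 kt

Leg 1: heading 153.2°; drift -10.2° → track 143.0°, groundspeed 163.6 kt
Leg 2: heading 170.4°; drift -10.7° → track 159.7°, groundspeed 154.9 kt
Leg 3: heading 339.9°; drift +10.6° → track 350.5°, groundspeed 159.4 kt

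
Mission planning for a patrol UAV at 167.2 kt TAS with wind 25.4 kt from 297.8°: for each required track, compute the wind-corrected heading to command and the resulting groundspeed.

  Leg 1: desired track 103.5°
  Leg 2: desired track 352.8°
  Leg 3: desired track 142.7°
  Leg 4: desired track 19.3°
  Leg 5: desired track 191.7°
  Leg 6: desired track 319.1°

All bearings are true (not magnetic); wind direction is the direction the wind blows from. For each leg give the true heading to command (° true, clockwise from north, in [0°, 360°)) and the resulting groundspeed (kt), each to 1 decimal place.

Leg 1: heading=101.3°, groundspeed=191.7 kt
Leg 2: heading=345.7°, groundspeed=151.3 kt
Leg 3: heading=146.4°, groundspeed=189.9 kt
Leg 4: heading=10.7°, groundspeed=161.5 kt
Leg 5: heading=200.1°, groundspeed=172.5 kt
Leg 6: heading=315.9°, groundspeed=143.3 kt

Leg 1: desired track 103.5°; wind correction -2.2° → command heading 101.3°, groundspeed 191.7 kt
Leg 2: desired track 352.8°; wind correction -7.1° → command heading 345.7°, groundspeed 151.3 kt
Leg 3: desired track 142.7°; wind correction +3.7° → command heading 146.4°, groundspeed 189.9 kt
Leg 4: desired track 19.3°; wind correction -8.6° → command heading 10.7°, groundspeed 161.5 kt
Leg 5: desired track 191.7°; wind correction +8.4° → command heading 200.1°, groundspeed 172.5 kt
Leg 6: desired track 319.1°; wind correction -3.2° → command heading 315.9°, groundspeed 143.3 kt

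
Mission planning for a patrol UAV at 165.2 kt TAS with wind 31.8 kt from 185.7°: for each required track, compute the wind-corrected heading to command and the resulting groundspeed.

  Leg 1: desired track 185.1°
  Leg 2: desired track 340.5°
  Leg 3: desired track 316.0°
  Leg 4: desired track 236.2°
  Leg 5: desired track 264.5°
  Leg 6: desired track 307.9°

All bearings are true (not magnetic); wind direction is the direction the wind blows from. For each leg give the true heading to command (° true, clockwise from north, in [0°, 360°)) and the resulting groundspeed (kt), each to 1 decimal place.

Leg 1: heading=185.2°, groundspeed=133.4 kt
Leg 2: heading=335.8°, groundspeed=193.4 kt
Leg 3: heading=307.6°, groundspeed=184.0 kt
Leg 4: heading=227.7°, groundspeed=143.1 kt
Leg 5: heading=253.6°, groundspeed=156.1 kt
Leg 6: heading=298.5°, groundspeed=179.9 kt

Leg 1: desired track 185.1°; wind correction +0.1° → command heading 185.2°, groundspeed 133.4 kt
Leg 2: desired track 340.5°; wind correction -4.7° → command heading 335.8°, groundspeed 193.4 kt
Leg 3: desired track 316.0°; wind correction -8.4° → command heading 307.6°, groundspeed 184.0 kt
Leg 4: desired track 236.2°; wind correction -8.5° → command heading 227.7°, groundspeed 143.1 kt
Leg 5: desired track 264.5°; wind correction -10.9° → command heading 253.6°, groundspeed 156.1 kt
Leg 6: desired track 307.9°; wind correction -9.4° → command heading 298.5°, groundspeed 179.9 kt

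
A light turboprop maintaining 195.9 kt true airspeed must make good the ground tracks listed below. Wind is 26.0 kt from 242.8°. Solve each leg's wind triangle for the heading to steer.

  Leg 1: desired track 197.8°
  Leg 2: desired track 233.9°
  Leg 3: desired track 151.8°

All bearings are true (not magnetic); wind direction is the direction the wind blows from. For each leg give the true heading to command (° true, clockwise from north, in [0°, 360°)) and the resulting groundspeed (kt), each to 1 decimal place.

Leg 1: heading=203.2°, groundspeed=176.7 kt
Leg 2: heading=235.1°, groundspeed=170.2 kt
Leg 3: heading=159.4°, groundspeed=194.6 kt

Leg 1: desired track 197.8°; wind correction +5.4° → command heading 203.2°, groundspeed 176.7 kt
Leg 2: desired track 233.9°; wind correction +1.2° → command heading 235.1°, groundspeed 170.2 kt
Leg 3: desired track 151.8°; wind correction +7.6° → command heading 159.4°, groundspeed 194.6 kt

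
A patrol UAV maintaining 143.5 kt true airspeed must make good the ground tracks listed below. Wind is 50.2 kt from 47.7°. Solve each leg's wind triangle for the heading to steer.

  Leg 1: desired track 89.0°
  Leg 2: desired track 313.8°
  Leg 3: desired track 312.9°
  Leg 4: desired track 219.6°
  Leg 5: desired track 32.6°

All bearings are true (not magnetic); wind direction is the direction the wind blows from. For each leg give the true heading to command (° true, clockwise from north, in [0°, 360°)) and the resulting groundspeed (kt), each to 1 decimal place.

Leg 1: desired track 89.0°; wind correction -13.3° → command heading 75.7°, groundspeed 101.9 kt
Leg 2: desired track 313.8°; wind correction +20.4° → command heading 334.2°, groundspeed 137.9 kt
Leg 3: desired track 312.9°; wind correction +20.4° → command heading 333.3°, groundspeed 138.7 kt
Leg 4: desired track 219.6°; wind correction -2.8° → command heading 216.8°, groundspeed 193.0 kt
Leg 5: desired track 32.6°; wind correction +5.2° → command heading 37.8°, groundspeed 94.4 kt

Leg 1: heading=75.7°, groundspeed=101.9 kt
Leg 2: heading=334.2°, groundspeed=137.9 kt
Leg 3: heading=333.3°, groundspeed=138.7 kt
Leg 4: heading=216.8°, groundspeed=193.0 kt
Leg 5: heading=37.8°, groundspeed=94.4 kt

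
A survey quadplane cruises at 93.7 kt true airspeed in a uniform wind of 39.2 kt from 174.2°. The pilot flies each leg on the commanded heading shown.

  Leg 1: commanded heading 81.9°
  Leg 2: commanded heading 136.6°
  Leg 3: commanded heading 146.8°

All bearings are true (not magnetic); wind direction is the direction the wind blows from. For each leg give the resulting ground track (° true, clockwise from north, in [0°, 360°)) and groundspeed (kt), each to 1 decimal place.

Leg 1: heading 81.9°; drift -22.3° → track 59.6°, groundspeed 103.0 kt
Leg 2: heading 136.6°; drift -20.9° → track 115.7°, groundspeed 67.1 kt
Leg 3: heading 146.8°; drift -17.0° → track 129.8°, groundspeed 61.6 kt

Leg 1: track=59.6°, groundspeed=103.0 kt
Leg 2: track=115.7°, groundspeed=67.1 kt
Leg 3: track=129.8°, groundspeed=61.6 kt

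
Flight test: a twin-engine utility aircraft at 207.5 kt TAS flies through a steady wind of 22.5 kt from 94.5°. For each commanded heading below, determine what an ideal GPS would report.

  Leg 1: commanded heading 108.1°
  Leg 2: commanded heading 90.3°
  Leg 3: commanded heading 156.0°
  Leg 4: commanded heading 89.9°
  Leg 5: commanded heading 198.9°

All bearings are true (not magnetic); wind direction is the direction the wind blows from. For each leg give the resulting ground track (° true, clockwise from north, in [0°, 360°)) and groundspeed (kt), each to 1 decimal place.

Leg 1: heading 108.1°; drift +1.6° → track 109.7°, groundspeed 185.7 kt
Leg 2: heading 90.3°; drift -0.5° → track 89.8°, groundspeed 185.1 kt
Leg 3: heading 156.0°; drift +5.7° → track 161.7°, groundspeed 197.8 kt
Leg 4: heading 89.9°; drift -0.6° → track 89.3°, groundspeed 185.1 kt
Leg 5: heading 198.9°; drift +5.8° → track 204.7°, groundspeed 214.2 kt

Leg 1: track=109.7°, groundspeed=185.7 kt
Leg 2: track=89.8°, groundspeed=185.1 kt
Leg 3: track=161.7°, groundspeed=197.8 kt
Leg 4: track=89.3°, groundspeed=185.1 kt
Leg 5: track=204.7°, groundspeed=214.2 kt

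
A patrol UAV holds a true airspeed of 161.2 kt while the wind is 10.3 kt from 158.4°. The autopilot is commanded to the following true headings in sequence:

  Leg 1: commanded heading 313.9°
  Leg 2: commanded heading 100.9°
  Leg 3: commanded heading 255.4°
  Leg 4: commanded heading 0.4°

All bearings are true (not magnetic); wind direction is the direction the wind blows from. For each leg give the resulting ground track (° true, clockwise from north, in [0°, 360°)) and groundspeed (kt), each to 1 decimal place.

Leg 1: track=315.3°, groundspeed=170.6 kt
Leg 2: track=97.7°, groundspeed=155.9 kt
Leg 3: track=259.0°, groundspeed=162.8 kt
Leg 4: track=359.1°, groundspeed=170.8 kt

Leg 1: heading 313.9°; drift +1.4° → track 315.3°, groundspeed 170.6 kt
Leg 2: heading 100.9°; drift -3.2° → track 97.7°, groundspeed 155.9 kt
Leg 3: heading 255.4°; drift +3.6° → track 259.0°, groundspeed 162.8 kt
Leg 4: heading 0.4°; drift -1.3° → track 359.1°, groundspeed 170.8 kt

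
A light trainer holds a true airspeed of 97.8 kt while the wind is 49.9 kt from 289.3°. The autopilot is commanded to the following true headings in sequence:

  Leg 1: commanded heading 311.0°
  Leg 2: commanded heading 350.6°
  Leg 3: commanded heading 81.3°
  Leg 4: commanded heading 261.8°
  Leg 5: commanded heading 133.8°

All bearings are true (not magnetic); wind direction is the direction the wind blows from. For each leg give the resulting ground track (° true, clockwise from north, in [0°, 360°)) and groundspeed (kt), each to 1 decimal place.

Leg 1: heading 311.0°; drift +19.7° → track 330.7°, groundspeed 54.6 kt
Leg 2: heading 350.6°; drift +30.7° → track 21.3°, groundspeed 85.8 kt
Leg 3: heading 81.3°; drift +9.4° → track 90.7°, groundspeed 143.8 kt
Leg 4: heading 261.8°; drift -23.3° → track 238.5°, groundspeed 58.3 kt
Leg 5: heading 133.8°; drift -8.2° → track 125.6°, groundspeed 144.7 kt

Leg 1: track=330.7°, groundspeed=54.6 kt
Leg 2: track=21.3°, groundspeed=85.8 kt
Leg 3: track=90.7°, groundspeed=143.8 kt
Leg 4: track=238.5°, groundspeed=58.3 kt
Leg 5: track=125.6°, groundspeed=144.7 kt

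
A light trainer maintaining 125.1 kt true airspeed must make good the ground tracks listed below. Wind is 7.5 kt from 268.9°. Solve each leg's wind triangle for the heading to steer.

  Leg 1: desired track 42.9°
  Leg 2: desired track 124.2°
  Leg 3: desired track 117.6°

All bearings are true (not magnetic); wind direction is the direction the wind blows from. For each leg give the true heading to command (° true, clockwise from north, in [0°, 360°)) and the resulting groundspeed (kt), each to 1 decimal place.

Leg 1: heading=40.4°, groundspeed=130.2 kt
Leg 2: heading=126.2°, groundspeed=131.1 kt
Leg 3: heading=119.2°, groundspeed=131.6 kt

Leg 1: desired track 42.9°; wind correction -2.5° → command heading 40.4°, groundspeed 130.2 kt
Leg 2: desired track 124.2°; wind correction +2.0° → command heading 126.2°, groundspeed 131.1 kt
Leg 3: desired track 117.6°; wind correction +1.6° → command heading 119.2°, groundspeed 131.6 kt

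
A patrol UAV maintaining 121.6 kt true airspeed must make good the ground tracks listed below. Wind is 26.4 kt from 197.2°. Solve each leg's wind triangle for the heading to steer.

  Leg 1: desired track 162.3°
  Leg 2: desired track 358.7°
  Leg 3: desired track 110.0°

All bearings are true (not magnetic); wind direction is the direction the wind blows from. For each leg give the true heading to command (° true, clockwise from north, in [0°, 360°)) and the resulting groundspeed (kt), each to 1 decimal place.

Leg 1: desired track 162.3°; wind correction +7.1° → command heading 169.4°, groundspeed 99.0 kt
Leg 2: desired track 358.7°; wind correction -4.0° → command heading 354.7°, groundspeed 146.3 kt
Leg 3: desired track 110.0°; wind correction +12.5° → command heading 122.5°, groundspeed 117.4 kt

Leg 1: heading=169.4°, groundspeed=99.0 kt
Leg 2: heading=354.7°, groundspeed=146.3 kt
Leg 3: heading=122.5°, groundspeed=117.4 kt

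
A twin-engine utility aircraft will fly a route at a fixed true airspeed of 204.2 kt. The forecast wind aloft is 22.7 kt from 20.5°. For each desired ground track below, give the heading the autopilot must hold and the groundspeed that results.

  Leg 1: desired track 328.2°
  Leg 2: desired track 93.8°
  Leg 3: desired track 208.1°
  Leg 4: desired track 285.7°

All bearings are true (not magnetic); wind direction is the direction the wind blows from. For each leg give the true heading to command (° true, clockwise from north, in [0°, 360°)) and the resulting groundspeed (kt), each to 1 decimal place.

Leg 1: desired track 328.2°; wind correction +5.0° → command heading 333.2°, groundspeed 189.5 kt
Leg 2: desired track 93.8°; wind correction -6.1° → command heading 87.7°, groundspeed 196.5 kt
Leg 3: desired track 208.1°; wind correction +0.8° → command heading 208.9°, groundspeed 226.7 kt
Leg 4: desired track 285.7°; wind correction +6.4° → command heading 292.1°, groundspeed 204.8 kt

Leg 1: heading=333.2°, groundspeed=189.5 kt
Leg 2: heading=87.7°, groundspeed=196.5 kt
Leg 3: heading=208.9°, groundspeed=226.7 kt
Leg 4: heading=292.1°, groundspeed=204.8 kt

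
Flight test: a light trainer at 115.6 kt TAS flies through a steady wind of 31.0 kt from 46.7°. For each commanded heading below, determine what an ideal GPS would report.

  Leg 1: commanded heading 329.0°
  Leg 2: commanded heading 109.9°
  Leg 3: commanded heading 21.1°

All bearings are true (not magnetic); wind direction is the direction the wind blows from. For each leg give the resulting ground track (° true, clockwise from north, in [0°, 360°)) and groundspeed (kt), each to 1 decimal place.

Leg 1: heading 329.0°; drift -15.5° → track 313.5°, groundspeed 113.1 kt
Leg 2: heading 109.9°; drift +15.2° → track 125.1°, groundspeed 105.3 kt
Leg 3: heading 21.1°; drift -8.7° → track 12.4°, groundspeed 88.7 kt

Leg 1: track=313.5°, groundspeed=113.1 kt
Leg 2: track=125.1°, groundspeed=105.3 kt
Leg 3: track=12.4°, groundspeed=88.7 kt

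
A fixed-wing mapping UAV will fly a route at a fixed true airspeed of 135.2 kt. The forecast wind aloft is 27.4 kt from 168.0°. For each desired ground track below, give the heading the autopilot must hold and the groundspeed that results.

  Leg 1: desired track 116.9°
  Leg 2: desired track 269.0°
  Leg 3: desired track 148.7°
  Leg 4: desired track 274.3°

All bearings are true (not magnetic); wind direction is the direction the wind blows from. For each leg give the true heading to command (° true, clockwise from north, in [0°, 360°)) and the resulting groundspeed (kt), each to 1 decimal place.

Leg 1: heading=126.0°, groundspeed=116.3 kt
Leg 2: heading=257.5°, groundspeed=137.7 kt
Leg 3: heading=152.5°, groundspeed=109.0 kt
Leg 4: heading=263.1°, groundspeed=140.3 kt

Leg 1: desired track 116.9°; wind correction +9.1° → command heading 126.0°, groundspeed 116.3 kt
Leg 2: desired track 269.0°; wind correction -11.5° → command heading 257.5°, groundspeed 137.7 kt
Leg 3: desired track 148.7°; wind correction +3.8° → command heading 152.5°, groundspeed 109.0 kt
Leg 4: desired track 274.3°; wind correction -11.2° → command heading 263.1°, groundspeed 140.3 kt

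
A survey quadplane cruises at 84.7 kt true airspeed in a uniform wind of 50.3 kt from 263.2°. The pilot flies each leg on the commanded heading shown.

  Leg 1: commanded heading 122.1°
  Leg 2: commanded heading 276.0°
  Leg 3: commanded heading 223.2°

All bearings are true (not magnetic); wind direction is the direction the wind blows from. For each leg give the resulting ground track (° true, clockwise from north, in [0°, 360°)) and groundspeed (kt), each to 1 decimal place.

Leg 1: track=107.8°, groundspeed=127.8 kt
Leg 2: track=293.4°, groundspeed=37.4 kt
Leg 3: track=188.2°, groundspeed=56.4 kt

Leg 1: heading 122.1°; drift -14.3° → track 107.8°, groundspeed 127.8 kt
Leg 2: heading 276.0°; drift +17.4° → track 293.4°, groundspeed 37.4 kt
Leg 3: heading 223.2°; drift -35.0° → track 188.2°, groundspeed 56.4 kt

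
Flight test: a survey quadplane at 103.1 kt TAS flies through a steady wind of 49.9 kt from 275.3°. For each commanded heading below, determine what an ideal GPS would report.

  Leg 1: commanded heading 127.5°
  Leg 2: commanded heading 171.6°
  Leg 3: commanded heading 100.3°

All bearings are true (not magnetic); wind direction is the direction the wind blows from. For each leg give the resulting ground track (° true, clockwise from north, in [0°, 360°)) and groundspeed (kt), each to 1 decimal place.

Leg 1: track=117.1°, groundspeed=147.7 kt
Leg 2: track=148.7°, groundspeed=124.7 kt
Leg 3: track=98.7°, groundspeed=152.9 kt

Leg 1: heading 127.5°; drift -10.4° → track 117.1°, groundspeed 147.7 kt
Leg 2: heading 171.6°; drift -22.9° → track 148.7°, groundspeed 124.7 kt
Leg 3: heading 100.3°; drift -1.6° → track 98.7°, groundspeed 152.9 kt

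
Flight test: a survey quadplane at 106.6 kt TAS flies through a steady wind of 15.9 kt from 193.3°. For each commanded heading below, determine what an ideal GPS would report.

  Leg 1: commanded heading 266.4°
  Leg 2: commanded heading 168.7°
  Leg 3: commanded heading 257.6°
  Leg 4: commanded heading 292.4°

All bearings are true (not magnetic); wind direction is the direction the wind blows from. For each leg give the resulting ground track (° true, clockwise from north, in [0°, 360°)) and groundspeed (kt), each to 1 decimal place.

Leg 1: heading 266.4°; drift +8.5° → track 274.9°, groundspeed 103.1 kt
Leg 2: heading 168.7°; drift -4.1° → track 164.6°, groundspeed 92.4 kt
Leg 3: heading 257.6°; drift +8.2° → track 265.8°, groundspeed 100.7 kt
Leg 4: heading 292.4°; drift +8.2° → track 300.6°, groundspeed 110.2 kt

Leg 1: track=274.9°, groundspeed=103.1 kt
Leg 2: track=164.6°, groundspeed=92.4 kt
Leg 3: track=265.8°, groundspeed=100.7 kt
Leg 4: track=300.6°, groundspeed=110.2 kt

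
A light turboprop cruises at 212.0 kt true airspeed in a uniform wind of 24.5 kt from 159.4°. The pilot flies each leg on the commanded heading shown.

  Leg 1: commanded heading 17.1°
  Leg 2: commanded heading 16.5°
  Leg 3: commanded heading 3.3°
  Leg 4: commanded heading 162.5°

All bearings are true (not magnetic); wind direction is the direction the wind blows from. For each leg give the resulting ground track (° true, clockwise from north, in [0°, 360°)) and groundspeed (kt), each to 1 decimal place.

Leg 1: track=13.4°, groundspeed=231.9 kt
Leg 2: track=12.8°, groundspeed=232.0 kt
Leg 3: track=0.9°, groundspeed=234.6 kt
Leg 4: track=162.9°, groundspeed=187.5 kt

Leg 1: heading 17.1°; drift -3.7° → track 13.4°, groundspeed 231.9 kt
Leg 2: heading 16.5°; drift -3.7° → track 12.8°, groundspeed 232.0 kt
Leg 3: heading 3.3°; drift -2.4° → track 0.9°, groundspeed 234.6 kt
Leg 4: heading 162.5°; drift +0.4° → track 162.9°, groundspeed 187.5 kt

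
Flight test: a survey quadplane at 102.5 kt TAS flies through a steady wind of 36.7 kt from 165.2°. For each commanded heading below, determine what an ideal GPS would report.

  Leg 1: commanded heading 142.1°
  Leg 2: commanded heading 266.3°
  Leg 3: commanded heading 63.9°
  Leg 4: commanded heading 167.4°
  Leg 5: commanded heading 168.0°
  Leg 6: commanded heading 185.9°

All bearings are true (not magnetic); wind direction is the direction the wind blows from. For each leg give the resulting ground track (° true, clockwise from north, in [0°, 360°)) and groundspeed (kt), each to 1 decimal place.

Leg 1: track=130.3°, groundspeed=70.2 kt
Leg 2: track=284.5°, groundspeed=115.3 kt
Leg 3: track=45.7°, groundspeed=115.4 kt
Leg 4: track=168.6°, groundspeed=65.8 kt
Leg 5: track=169.6°, groundspeed=65.9 kt
Leg 6: track=196.7°, groundspeed=69.4 kt

Leg 1: heading 142.1°; drift -11.8° → track 130.3°, groundspeed 70.2 kt
Leg 2: heading 266.3°; drift +18.2° → track 284.5°, groundspeed 115.3 kt
Leg 3: heading 63.9°; drift -18.2° → track 45.7°, groundspeed 115.4 kt
Leg 4: heading 167.4°; drift +1.2° → track 168.6°, groundspeed 65.8 kt
Leg 5: heading 168.0°; drift +1.6° → track 169.6°, groundspeed 65.9 kt
Leg 6: heading 185.9°; drift +10.8° → track 196.7°, groundspeed 69.4 kt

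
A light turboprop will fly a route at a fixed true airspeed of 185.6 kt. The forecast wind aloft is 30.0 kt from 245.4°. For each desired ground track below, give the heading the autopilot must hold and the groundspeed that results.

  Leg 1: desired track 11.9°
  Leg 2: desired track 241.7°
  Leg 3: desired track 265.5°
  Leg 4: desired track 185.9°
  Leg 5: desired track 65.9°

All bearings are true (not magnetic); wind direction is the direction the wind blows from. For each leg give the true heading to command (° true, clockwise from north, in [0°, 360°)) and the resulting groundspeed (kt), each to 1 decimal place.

Leg 1: desired track 11.9°; wind correction -7.5° → command heading 4.4°, groundspeed 201.9 kt
Leg 2: desired track 241.7°; wind correction +0.6° → command heading 242.3°, groundspeed 155.7 kt
Leg 3: desired track 265.5°; wind correction -3.2° → command heading 262.3°, groundspeed 157.1 kt
Leg 4: desired track 185.9°; wind correction +8.0° → command heading 193.9°, groundspeed 168.6 kt
Leg 5: desired track 65.9°; wind correction +0.1° → command heading 66.0°, groundspeed 215.6 kt

Leg 1: heading=4.4°, groundspeed=201.9 kt
Leg 2: heading=242.3°, groundspeed=155.7 kt
Leg 3: heading=262.3°, groundspeed=157.1 kt
Leg 4: heading=193.9°, groundspeed=168.6 kt
Leg 5: heading=66.0°, groundspeed=215.6 kt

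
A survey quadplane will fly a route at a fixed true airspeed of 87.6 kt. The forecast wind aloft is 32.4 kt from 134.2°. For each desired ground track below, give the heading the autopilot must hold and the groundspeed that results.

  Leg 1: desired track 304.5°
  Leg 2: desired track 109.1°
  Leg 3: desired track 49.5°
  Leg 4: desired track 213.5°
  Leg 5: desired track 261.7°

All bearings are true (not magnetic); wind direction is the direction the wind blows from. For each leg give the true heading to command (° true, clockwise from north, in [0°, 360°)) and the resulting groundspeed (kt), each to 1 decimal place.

Leg 1: heading=300.9°, groundspeed=119.4 kt
Leg 2: heading=118.1°, groundspeed=57.2 kt
Leg 3: heading=71.1°, groundspeed=78.5 kt
Leg 4: heading=192.2°, groundspeed=75.6 kt
Leg 5: heading=244.6°, groundspeed=103.5 kt

Leg 1: desired track 304.5°; wind correction -3.6° → command heading 300.9°, groundspeed 119.4 kt
Leg 2: desired track 109.1°; wind correction +9.0° → command heading 118.1°, groundspeed 57.2 kt
Leg 3: desired track 49.5°; wind correction +21.6° → command heading 71.1°, groundspeed 78.5 kt
Leg 4: desired track 213.5°; wind correction -21.3° → command heading 192.2°, groundspeed 75.6 kt
Leg 5: desired track 261.7°; wind correction -17.1° → command heading 244.6°, groundspeed 103.5 kt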